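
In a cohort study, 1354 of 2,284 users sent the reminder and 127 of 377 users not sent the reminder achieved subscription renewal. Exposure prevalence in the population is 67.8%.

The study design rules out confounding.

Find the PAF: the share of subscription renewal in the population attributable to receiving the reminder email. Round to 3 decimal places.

PAF ≈ 0.340

p₁ = P(outcome | exposed) = 1354/2284 = 0.59282
p₀ = P(outcome | unexposed) = 127/377 = 0.33687
Overall risk P(Y=1) = π·p₁ + (1−π)·p₀ = 0.678×0.59282 + 0.322×0.33687 = 0.5104.
Under exogeneity, PAF = [P(Y=1) − p₀] / P(Y=1).
PAF = (0.5104 − 0.33687) / 0.5104 ≈ 0.3400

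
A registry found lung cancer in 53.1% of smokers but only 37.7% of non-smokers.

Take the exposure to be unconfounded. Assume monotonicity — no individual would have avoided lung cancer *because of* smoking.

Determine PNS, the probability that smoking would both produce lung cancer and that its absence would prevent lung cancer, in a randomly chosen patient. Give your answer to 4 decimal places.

p₁ = 0.531, p₀ = 0.377.
Under exogeneity and monotonicity, PNS = p₁ − p₀.
PNS = 0.531 − 0.377 = 0.154

PNS ≈ 0.1540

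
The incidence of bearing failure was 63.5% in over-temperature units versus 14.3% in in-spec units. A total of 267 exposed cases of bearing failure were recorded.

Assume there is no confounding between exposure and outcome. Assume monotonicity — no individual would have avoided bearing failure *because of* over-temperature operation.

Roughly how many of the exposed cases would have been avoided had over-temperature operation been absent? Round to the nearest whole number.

p₁ = 0.635, p₀ = 0.143.
PN = (p₁ − p₀)/p₁ = (0.635 − 0.143) / 0.635 ≈ 0.77480.
Attributable cases ≈ PN × (exposed cases) = 0.77480 × 267 ≈ 206.87.

about 207 cases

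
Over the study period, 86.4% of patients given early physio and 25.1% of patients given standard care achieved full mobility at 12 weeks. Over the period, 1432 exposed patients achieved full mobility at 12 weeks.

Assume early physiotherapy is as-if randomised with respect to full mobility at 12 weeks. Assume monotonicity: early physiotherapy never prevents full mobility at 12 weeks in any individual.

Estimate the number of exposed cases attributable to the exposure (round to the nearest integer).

p₁ = 0.864, p₀ = 0.251.
PN = (p₁ − p₀)/p₁ = (0.864 − 0.251) / 0.864 ≈ 0.70949.
Attributable cases ≈ PN × (exposed cases) = 0.70949 × 1432 ≈ 1015.99.

about 1016 cases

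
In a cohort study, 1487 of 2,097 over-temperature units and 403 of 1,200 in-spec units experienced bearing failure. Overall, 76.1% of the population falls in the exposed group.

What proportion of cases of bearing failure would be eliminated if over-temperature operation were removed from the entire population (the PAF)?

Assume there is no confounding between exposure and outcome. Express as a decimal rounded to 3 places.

PAF ≈ 0.458

p₁ = P(outcome | exposed) = 1487/2097 = 0.70911
p₀ = P(outcome | unexposed) = 403/1200 = 0.33583
Overall risk P(Y=1) = π·p₁ + (1−π)·p₀ = 0.761×0.70911 + 0.239×0.33583 = 0.6199.
Under exogeneity, PAF = [P(Y=1) − p₀] / P(Y=1).
PAF = (0.6199 − 0.33583) / 0.6199 ≈ 0.4582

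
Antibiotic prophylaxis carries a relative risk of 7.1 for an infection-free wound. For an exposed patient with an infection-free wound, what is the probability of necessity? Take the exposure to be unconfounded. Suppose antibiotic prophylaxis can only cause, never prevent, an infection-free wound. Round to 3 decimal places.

Under exogeneity and monotonicity, PN = (RR − 1) / RR = 1 − 1/RR.
PN = (7.1 − 1) / 7.1 = 6.1 / 7.1 ≈ 0.8592

PN ≈ 0.859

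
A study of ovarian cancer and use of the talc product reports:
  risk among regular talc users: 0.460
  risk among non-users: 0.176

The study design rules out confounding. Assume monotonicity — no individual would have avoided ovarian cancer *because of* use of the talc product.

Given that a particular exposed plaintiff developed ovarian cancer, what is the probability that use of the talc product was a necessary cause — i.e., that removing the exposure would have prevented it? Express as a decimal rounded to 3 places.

Let p₁ = 0.46, p₀ = 0.176.
Under exogeneity and monotonicity, PN = (p₁ − p₀) / p₁.
PN = (0.46 − 0.176) / 0.46 = 0.284 / 0.46 ≈ 0.6174

PN ≈ 0.617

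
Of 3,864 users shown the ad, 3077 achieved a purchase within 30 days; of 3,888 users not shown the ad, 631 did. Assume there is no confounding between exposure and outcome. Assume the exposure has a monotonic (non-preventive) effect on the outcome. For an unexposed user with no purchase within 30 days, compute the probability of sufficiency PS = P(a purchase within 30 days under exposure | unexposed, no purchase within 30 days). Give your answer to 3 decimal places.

p₁ = P(outcome | exposed) = 3077/3864 = 0.79633
p₀ = P(outcome | unexposed) = 631/3888 = 0.16229
Under exogeneity and monotonicity, PS = (p₁ − p₀) / (1 − p₀).
PS = (0.79633 − 0.16229) / (1 − 0.16229) = 0.63403 / 0.83771 ≈ 0.7569

PS ≈ 0.757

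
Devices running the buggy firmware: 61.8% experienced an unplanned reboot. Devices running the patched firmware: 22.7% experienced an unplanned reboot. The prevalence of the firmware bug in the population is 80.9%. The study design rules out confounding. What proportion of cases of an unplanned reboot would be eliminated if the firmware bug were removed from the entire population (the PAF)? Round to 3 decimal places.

p₁ = 0.618, p₀ = 0.227.
Overall risk P(Y=1) = π·p₁ + (1−π)·p₀ = 0.809×0.618 + 0.191×0.227 = 0.54332.
Under exogeneity, PAF = [P(Y=1) − p₀] / P(Y=1).
PAF = (0.54332 − 0.227) / 0.54332 ≈ 0.5822

PAF ≈ 0.582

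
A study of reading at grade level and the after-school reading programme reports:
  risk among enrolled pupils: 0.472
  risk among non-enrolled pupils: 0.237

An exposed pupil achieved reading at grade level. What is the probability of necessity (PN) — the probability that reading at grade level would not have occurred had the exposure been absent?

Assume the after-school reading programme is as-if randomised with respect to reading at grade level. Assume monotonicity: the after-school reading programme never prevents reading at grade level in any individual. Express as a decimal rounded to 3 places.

Let p₁ = 0.472, p₀ = 0.237.
Under exogeneity and monotonicity, PN = (p₁ − p₀) / p₁.
PN = (0.472 − 0.237) / 0.472 = 0.235 / 0.472 ≈ 0.4979

PN ≈ 0.498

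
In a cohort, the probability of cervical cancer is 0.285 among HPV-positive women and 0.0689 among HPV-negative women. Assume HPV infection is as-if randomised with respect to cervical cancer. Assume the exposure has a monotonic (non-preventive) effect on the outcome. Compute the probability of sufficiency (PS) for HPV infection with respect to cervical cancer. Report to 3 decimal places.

PS ≈ 0.232

Let p₁ = 0.285, p₀ = 0.0689.
Under exogeneity and monotonicity, PS = (p₁ − p₀) / (1 − p₀).
PS = (0.285 − 0.0689) / (1 − 0.0689) = 0.2161 / 0.9311 ≈ 0.2321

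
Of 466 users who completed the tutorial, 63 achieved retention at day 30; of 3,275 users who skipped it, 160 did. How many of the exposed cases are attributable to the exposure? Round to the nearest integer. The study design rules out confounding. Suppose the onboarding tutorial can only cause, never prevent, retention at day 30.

p₁ = P(outcome | exposed) = 63/466 = 0.13519
p₀ = P(outcome | unexposed) = 160/3275 = 0.048855
PN = (p₁ − p₀)/p₁ = (0.13519 − 0.048855) / 0.13519 ≈ 0.63863.
Attributable cases ≈ PN × (exposed cases) = 0.63863 × 63 ≈ 40.23.

about 40 cases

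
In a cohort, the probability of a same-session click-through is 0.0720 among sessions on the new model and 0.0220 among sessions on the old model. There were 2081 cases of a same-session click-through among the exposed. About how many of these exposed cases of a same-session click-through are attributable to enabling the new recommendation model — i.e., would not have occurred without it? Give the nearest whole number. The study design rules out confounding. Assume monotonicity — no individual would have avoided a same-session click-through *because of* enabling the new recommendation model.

about 1445 cases

Let p₁ = 0.072, p₀ = 0.022.
PN = (p₁ − p₀)/p₁ = (0.072 − 0.022) / 0.072 ≈ 0.69444.
Attributable cases ≈ PN × (exposed cases) = 0.69444 × 2081 ≈ 1445.14.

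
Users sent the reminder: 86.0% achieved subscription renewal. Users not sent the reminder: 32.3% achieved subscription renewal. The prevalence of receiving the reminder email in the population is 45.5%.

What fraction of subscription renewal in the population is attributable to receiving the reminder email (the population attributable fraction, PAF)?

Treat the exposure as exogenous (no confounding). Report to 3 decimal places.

PAF ≈ 0.431

p₁ = 0.86, p₀ = 0.323.
Overall risk P(Y=1) = π·p₁ + (1−π)·p₀ = 0.455×0.86 + 0.545×0.323 = 0.56733.
Under exogeneity, PAF = [P(Y=1) − p₀] / P(Y=1).
PAF = (0.56733 − 0.323) / 0.56733 ≈ 0.4307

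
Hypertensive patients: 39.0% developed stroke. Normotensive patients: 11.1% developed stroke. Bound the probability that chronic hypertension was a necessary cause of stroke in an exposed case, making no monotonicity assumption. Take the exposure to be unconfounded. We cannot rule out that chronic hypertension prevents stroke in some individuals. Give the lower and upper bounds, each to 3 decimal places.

p₁ = 0.39, p₀ = 0.111.
Under exogeneity alone the bounds on PN are max{0,(p₁−p₀)/p₁} ≤ PN ≤ min{1,(1−p₀)/p₁}.
  lower = (p₁ − p₀)/p₁ = 0.279 / 0.39 ≈ 0.7154
  upper = min{1, (1 − p₀)/p₁} = 0.889 / 0.39 ≈ 2.2795 → capped at 1

0.715 ≤ PN ≤ 1.000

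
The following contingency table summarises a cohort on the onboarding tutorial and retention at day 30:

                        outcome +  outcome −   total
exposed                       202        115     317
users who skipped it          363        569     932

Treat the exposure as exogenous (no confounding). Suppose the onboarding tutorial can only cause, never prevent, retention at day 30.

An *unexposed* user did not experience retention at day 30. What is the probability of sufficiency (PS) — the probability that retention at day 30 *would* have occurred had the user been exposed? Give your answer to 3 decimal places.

p₁ = P(outcome | exposed) = 202/317 = 0.63722
p₀ = P(outcome | unexposed) = 363/932 = 0.38948
Under exogeneity and monotonicity, PS = (p₁ − p₀) / (1 − p₀).
PS = (0.63722 − 0.38948) / (1 − 0.38948) = 0.24774 / 0.61052 ≈ 0.4058

PS ≈ 0.406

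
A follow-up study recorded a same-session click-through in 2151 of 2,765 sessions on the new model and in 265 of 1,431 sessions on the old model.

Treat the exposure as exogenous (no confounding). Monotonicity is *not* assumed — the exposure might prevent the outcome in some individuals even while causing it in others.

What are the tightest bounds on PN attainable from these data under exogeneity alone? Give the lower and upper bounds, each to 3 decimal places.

p₁ = P(outcome | exposed) = 2151/2765 = 0.77794
p₀ = P(outcome | unexposed) = 265/1431 = 0.18519
Under exogeneity alone the bounds on PN are max{0,(p₁−p₀)/p₁} ≤ PN ≤ min{1,(1−p₀)/p₁}.
  lower = (p₁ − p₀)/p₁ = 0.59275 / 0.77794 ≈ 0.7620
  upper = min{1, (1 − p₀)/p₁} = 0.81481 / 0.77794 ≈ 1.0474 → capped at 1

0.762 ≤ PN ≤ 1.000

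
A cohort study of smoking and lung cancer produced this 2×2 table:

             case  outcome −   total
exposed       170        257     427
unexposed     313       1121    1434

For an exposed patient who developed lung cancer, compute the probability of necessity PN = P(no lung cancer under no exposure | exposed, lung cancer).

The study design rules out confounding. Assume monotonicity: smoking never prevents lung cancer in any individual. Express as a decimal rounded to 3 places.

p₁ = P(outcome | exposed) = 170/427 = 0.39813
p₀ = P(outcome | unexposed) = 313/1434 = 0.21827
Under exogeneity and monotonicity, PN = (p₁ − p₀)/p₁.
PN = (0.39813 − 0.21827) / 0.39813 ≈ 0.4518

PN ≈ 0.452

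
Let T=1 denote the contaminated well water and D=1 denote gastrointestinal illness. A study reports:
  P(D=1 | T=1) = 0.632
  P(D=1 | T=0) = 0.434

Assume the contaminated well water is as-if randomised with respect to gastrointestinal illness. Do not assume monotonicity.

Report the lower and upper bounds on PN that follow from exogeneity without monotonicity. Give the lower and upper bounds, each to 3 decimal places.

0.313 ≤ PN ≤ 0.896

Let p₁ = 0.632, p₀ = 0.434.
Under exogeneity alone the bounds on PN are max{0,(p₁−p₀)/p₁} ≤ PN ≤ min{1,(1−p₀)/p₁}.
  lower = (p₁ − p₀)/p₁ = 0.198 / 0.632 ≈ 0.3133
  upper = min{1, (1 − p₀)/p₁} = 0.566 / 0.632 ≈ 0.8956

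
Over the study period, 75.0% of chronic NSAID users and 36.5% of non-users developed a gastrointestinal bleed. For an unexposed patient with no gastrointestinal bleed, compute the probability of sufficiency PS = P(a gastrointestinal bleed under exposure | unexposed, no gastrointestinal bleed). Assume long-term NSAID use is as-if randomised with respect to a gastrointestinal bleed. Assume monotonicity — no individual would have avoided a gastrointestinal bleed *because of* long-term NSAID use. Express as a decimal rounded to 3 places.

PS ≈ 0.606

p₁ = 0.75, p₀ = 0.365.
Under exogeneity and monotonicity, PS = (p₁ − p₀) / (1 − p₀).
PS = (0.75 − 0.365) / (1 − 0.365) = 0.385 / 0.635 ≈ 0.6063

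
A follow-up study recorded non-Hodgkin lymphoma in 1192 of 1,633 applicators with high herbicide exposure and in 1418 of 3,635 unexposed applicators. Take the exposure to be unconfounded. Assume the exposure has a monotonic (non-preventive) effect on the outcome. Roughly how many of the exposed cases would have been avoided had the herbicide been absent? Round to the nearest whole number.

p₁ = P(outcome | exposed) = 1192/1633 = 0.72994
p₀ = P(outcome | unexposed) = 1418/3635 = 0.3901
PN = (p₁ − p₀)/p₁ = (0.72994 − 0.3901) / 0.72994 ≈ 0.46558.
Attributable cases ≈ PN × (exposed cases) = 0.46558 × 1192 ≈ 554.97.

about 555 cases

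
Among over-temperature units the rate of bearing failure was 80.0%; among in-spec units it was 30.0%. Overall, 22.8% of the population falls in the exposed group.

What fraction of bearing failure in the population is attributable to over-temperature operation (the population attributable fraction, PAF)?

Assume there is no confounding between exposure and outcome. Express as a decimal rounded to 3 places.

p₁ = 0.8, p₀ = 0.3.
Overall risk P(Y=1) = π·p₁ + (1−π)·p₀ = 0.228×0.8 + 0.772×0.3 = 0.414.
Under exogeneity, PAF = [P(Y=1) − p₀] / P(Y=1).
PAF = (0.414 − 0.3) / 0.414 ≈ 0.2754

PAF ≈ 0.275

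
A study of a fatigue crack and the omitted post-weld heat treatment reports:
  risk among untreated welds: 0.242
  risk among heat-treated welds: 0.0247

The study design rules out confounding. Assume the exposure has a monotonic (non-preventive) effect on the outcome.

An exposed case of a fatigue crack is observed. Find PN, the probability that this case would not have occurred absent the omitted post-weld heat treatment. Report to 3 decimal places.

Let p₁ = 0.242, p₀ = 0.0247.
Under exogeneity and monotonicity, PN = (p₁ − p₀) / p₁.
PN = (0.242 − 0.0247) / 0.242 = 0.2173 / 0.242 ≈ 0.8979

PN ≈ 0.898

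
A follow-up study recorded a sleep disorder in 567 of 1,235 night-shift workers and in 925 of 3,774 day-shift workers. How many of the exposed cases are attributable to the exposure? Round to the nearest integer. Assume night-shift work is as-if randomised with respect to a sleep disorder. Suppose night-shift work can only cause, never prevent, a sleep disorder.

p₁ = P(outcome | exposed) = 567/1235 = 0.45911
p₀ = P(outcome | unexposed) = 925/3774 = 0.2451
PN = (p₁ − p₀)/p₁ = (0.45911 − 0.2451) / 0.45911 ≈ 0.46614.
Attributable cases ≈ PN × (exposed cases) = 0.46614 × 567 ≈ 264.30.

about 264 cases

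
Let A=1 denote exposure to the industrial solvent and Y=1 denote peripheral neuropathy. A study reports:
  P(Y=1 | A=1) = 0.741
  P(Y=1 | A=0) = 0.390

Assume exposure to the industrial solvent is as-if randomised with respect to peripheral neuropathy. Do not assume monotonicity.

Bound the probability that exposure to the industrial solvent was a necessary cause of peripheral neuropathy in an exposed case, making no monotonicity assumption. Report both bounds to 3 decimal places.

Let p₁ = 0.741, p₀ = 0.39.
Under exogeneity alone the bounds on PN are max{0,(p₁−p₀)/p₁} ≤ PN ≤ min{1,(1−p₀)/p₁}.
  lower = (p₁ − p₀)/p₁ = 0.351 / 0.741 ≈ 0.4737
  upper = min{1, (1 − p₀)/p₁} = 0.61 / 0.741 ≈ 0.8232

0.474 ≤ PN ≤ 0.823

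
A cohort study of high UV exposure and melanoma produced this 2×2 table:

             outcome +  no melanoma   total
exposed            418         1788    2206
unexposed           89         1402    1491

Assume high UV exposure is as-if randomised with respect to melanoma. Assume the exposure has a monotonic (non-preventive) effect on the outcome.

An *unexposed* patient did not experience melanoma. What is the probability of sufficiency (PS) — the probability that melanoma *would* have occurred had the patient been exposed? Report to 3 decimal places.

PS ≈ 0.138

p₁ = P(outcome | exposed) = 418/2206 = 0.18948
p₀ = P(outcome | unexposed) = 89/1491 = 0.059691
Under exogeneity and monotonicity, PS = (p₁ − p₀)/(1 − p₀).
PS = (0.18948 − 0.059691) / 0.94031 ≈ 0.1380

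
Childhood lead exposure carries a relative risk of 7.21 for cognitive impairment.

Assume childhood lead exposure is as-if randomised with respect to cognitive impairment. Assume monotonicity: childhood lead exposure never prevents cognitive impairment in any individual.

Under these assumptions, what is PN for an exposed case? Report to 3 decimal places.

PN ≈ 0.861

Under exogeneity and monotonicity, PN = (RR − 1) / RR = 1 − 1/RR.
PN = (7.21 − 1) / 7.21 = 6.21 / 7.21 ≈ 0.8613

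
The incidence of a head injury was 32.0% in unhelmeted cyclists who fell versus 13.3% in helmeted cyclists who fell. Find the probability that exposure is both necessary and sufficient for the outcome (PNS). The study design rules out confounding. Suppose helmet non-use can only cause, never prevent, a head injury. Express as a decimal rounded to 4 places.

p₁ = 0.32, p₀ = 0.133.
Under exogeneity and monotonicity, PNS = p₁ − p₀.
PNS = 0.32 − 0.133 = 0.187

PNS ≈ 0.1870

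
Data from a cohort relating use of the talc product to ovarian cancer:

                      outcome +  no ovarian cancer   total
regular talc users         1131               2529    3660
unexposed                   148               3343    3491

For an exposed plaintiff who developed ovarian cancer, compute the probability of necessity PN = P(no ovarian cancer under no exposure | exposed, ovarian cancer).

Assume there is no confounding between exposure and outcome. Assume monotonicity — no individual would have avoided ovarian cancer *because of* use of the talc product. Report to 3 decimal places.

p₁ = P(outcome | exposed) = 1131/3660 = 0.30902
p₀ = P(outcome | unexposed) = 148/3491 = 0.042395
Under exogeneity and monotonicity, PN = (p₁ − p₀)/p₁.
PN = (0.30902 − 0.042395) / 0.30902 ≈ 0.8628

PN ≈ 0.863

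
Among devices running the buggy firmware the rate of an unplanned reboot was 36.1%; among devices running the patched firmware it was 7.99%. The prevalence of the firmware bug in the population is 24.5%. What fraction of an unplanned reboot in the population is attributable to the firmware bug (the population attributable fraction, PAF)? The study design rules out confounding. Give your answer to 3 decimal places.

p₁ = 0.361, p₀ = 0.0799.
Overall risk P(Y=1) = π·p₁ + (1−π)·p₀ = 0.245×0.361 + 0.755×0.0799 = 0.14877.
Under exogeneity, PAF = [P(Y=1) − p₀] / P(Y=1).
PAF = (0.14877 − 0.0799) / 0.14877 ≈ 0.4629

PAF ≈ 0.463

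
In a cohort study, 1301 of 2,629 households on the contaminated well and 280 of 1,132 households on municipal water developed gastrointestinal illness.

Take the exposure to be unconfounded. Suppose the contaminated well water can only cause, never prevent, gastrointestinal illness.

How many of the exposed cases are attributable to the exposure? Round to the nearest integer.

p₁ = P(outcome | exposed) = 1301/2629 = 0.49486
p₀ = P(outcome | unexposed) = 280/1132 = 0.24735
PN = (p₁ − p₀)/p₁ = (0.49486 − 0.24735) / 0.49486 ≈ 0.50017.
Attributable cases ≈ PN × (exposed cases) = 0.50017 × 1301 ≈ 650.72.

about 651 cases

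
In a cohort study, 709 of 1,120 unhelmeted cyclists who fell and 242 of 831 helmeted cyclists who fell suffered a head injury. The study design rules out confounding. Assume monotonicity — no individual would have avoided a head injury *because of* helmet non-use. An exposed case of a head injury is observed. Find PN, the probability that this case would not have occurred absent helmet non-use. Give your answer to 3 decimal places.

p₁ = P(outcome | exposed) = 709/1120 = 0.63304
p₀ = P(outcome | unexposed) = 242/831 = 0.29122
Under exogeneity and monotonicity, PN = (p₁ − p₀) / p₁.
PN = (0.63304 − 0.29122) / 0.63304 = 0.34182 / 0.63304 ≈ 0.5400

PN ≈ 0.540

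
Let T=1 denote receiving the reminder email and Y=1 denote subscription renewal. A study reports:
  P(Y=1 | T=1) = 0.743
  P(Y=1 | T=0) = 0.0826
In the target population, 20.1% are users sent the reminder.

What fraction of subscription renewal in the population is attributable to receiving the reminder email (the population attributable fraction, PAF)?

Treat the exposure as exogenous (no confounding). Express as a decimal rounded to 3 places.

Let p₁ = 0.743, p₀ = 0.0826.
Overall risk P(Y=1) = π·p₁ + (1−π)·p₀ = 0.201×0.743 + 0.799×0.0826 = 0.21534.
Under exogeneity, PAF = [P(Y=1) − p₀] / P(Y=1).
PAF = (0.21534 − 0.0826) / 0.21534 ≈ 0.6164

PAF ≈ 0.616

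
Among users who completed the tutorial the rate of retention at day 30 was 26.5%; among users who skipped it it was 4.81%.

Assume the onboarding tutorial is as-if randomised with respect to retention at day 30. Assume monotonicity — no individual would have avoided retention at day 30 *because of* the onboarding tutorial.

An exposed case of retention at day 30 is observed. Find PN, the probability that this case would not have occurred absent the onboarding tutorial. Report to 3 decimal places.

PN ≈ 0.818

p₁ = 0.265, p₀ = 0.0481.
Under exogeneity and monotonicity, PN = (p₁ − p₀) / p₁.
PN = (0.265 − 0.0481) / 0.265 = 0.2169 / 0.265 ≈ 0.8185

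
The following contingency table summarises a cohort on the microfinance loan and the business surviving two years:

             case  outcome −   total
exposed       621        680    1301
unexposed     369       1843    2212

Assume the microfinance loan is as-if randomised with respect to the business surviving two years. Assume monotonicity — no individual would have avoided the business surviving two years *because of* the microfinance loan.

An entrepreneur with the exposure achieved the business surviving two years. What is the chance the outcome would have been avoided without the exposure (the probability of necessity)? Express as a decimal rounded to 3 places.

PN ≈ 0.651

p₁ = P(outcome | exposed) = 621/1301 = 0.47733
p₀ = P(outcome | unexposed) = 369/2212 = 0.16682
Under exogeneity and monotonicity, PN = (p₁ − p₀) / p₁.
PN = (0.47733 − 0.16682) / 0.47733 = 0.31051 / 0.47733 ≈ 0.6505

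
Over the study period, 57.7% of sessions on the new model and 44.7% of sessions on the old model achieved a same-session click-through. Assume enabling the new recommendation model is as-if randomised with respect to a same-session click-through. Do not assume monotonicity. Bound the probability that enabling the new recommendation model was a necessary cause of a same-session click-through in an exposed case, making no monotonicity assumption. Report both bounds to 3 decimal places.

p₁ = 0.577, p₀ = 0.447.
Under exogeneity alone the bounds on PN are max{0,(p₁−p₀)/p₁} ≤ PN ≤ min{1,(1−p₀)/p₁}.
  lower = (p₁ − p₀)/p₁ = 0.13 / 0.577 ≈ 0.2253
  upper = min{1, (1 − p₀)/p₁} = 0.553 / 0.577 ≈ 0.9584

0.225 ≤ PN ≤ 0.958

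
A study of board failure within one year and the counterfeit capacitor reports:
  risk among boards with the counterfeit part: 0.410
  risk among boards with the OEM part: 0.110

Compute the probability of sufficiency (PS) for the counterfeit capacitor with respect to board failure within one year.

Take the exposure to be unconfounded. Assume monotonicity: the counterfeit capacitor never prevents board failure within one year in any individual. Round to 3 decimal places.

Let p₁ = 0.41, p₀ = 0.11.
Under exogeneity and monotonicity, PS = (p₁ − p₀) / (1 − p₀).
PS = (0.41 − 0.11) / (1 − 0.11) = 0.3 / 0.89 ≈ 0.3371

PS ≈ 0.337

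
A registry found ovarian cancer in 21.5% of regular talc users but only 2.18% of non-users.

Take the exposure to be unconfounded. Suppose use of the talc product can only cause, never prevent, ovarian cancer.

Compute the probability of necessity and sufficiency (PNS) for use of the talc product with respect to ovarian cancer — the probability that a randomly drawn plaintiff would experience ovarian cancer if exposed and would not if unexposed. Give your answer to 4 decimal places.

p₁ = 0.215, p₀ = 0.0218.
Under exogeneity and monotonicity, PNS = p₁ − p₀.
PNS = 0.215 − 0.0218 = 0.1932

PNS ≈ 0.1932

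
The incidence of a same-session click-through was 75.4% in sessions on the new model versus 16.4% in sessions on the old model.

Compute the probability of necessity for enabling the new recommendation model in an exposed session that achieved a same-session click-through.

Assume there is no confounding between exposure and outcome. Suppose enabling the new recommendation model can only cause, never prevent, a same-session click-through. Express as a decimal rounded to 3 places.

PN ≈ 0.782

p₁ = 0.754, p₀ = 0.164.
Under exogeneity and monotonicity, PN = (p₁ − p₀) / p₁.
PN = (0.754 − 0.164) / 0.754 = 0.59 / 0.754 ≈ 0.7825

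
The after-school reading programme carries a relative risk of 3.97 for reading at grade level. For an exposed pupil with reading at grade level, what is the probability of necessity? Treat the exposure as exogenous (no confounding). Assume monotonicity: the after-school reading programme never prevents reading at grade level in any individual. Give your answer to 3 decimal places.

PN ≈ 0.748

Under exogeneity and monotonicity, PN = (RR − 1) / RR = 1 − 1/RR.
PN = (3.97 − 1) / 3.97 = 2.97 / 3.97 ≈ 0.7481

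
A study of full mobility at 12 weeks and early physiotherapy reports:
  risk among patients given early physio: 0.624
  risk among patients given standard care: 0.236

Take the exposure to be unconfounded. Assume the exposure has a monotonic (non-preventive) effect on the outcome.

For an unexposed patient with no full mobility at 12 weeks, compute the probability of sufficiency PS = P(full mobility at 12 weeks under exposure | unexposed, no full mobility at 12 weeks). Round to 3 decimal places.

PS ≈ 0.508

Let p₁ = 0.624, p₀ = 0.236.
Under exogeneity and monotonicity, PS = (p₁ − p₀) / (1 − p₀).
PS = (0.624 − 0.236) / (1 − 0.236) = 0.388 / 0.764 ≈ 0.5079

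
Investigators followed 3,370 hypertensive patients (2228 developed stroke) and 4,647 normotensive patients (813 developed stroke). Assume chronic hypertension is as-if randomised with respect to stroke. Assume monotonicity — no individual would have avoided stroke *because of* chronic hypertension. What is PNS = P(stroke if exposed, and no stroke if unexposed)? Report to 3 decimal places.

p₁ = P(outcome | exposed) = 2228/3370 = 0.66113
p₀ = P(outcome | unexposed) = 813/4647 = 0.17495
Under exogeneity and monotonicity, PNS = p₁ − p₀.
PNS = 0.66113 − 0.17495 = 0.48618

PNS ≈ 0.486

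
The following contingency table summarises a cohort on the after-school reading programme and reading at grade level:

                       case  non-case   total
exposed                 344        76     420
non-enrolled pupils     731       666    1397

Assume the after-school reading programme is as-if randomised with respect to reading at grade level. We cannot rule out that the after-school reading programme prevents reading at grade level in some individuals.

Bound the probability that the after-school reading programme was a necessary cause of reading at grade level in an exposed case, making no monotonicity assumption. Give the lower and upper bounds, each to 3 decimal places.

p₁ = P(outcome | exposed) = 344/420 = 0.81905
p₀ = P(outcome | unexposed) = 731/1397 = 0.52326
Under exogeneity alone the bounds on PN are max{0,(p₁−p₀)/p₁} ≤ PN ≤ min{1,(1−p₀)/p₁}.
  lower = (p₁ − p₀)/p₁ = 0.29578 / 0.81905 ≈ 0.3611
  upper = min{1, (1 − p₀)/p₁} = 0.47674 / 0.81905 ≈ 0.5821

0.361 ≤ PN ≤ 0.582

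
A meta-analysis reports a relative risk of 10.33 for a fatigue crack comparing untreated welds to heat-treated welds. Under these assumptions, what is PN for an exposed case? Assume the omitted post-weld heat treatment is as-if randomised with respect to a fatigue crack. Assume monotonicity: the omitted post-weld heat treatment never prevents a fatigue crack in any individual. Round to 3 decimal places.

Under exogeneity and monotonicity, PN = (RR − 1) / RR = 1 − 1/RR.
PN = (10.33 − 1) / 10.33 = 9.33 / 10.33 ≈ 0.9032

PN ≈ 0.903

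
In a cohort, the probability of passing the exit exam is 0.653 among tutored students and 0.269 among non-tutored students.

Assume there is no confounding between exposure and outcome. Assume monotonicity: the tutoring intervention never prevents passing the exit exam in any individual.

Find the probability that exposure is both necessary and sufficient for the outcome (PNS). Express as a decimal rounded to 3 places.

PNS ≈ 0.384

Let p₁ = 0.653, p₀ = 0.269.
Under exogeneity and monotonicity, PNS = p₁ − p₀.
PNS = 0.653 − 0.269 = 0.384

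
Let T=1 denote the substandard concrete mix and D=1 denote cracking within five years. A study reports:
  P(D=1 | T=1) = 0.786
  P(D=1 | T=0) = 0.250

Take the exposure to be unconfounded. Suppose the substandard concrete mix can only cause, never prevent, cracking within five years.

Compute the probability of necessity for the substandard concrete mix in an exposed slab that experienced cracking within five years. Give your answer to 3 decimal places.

PN ≈ 0.682

Let p₁ = 0.786, p₀ = 0.25.
Under exogeneity and monotonicity, PN = (p₁ − p₀) / p₁.
PN = (0.786 − 0.25) / 0.786 = 0.536 / 0.786 ≈ 0.6819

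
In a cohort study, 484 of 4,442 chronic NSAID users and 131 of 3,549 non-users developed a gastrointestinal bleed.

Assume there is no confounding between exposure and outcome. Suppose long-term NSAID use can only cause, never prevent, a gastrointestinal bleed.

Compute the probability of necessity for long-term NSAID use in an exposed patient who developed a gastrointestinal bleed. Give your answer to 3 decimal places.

p₁ = P(outcome | exposed) = 484/4442 = 0.10896
p₀ = P(outcome | unexposed) = 131/3549 = 0.036912
Under exogeneity and monotonicity, PN = (p₁ − p₀) / p₁.
PN = (0.10896 − 0.036912) / 0.10896 = 0.072048 / 0.10896 ≈ 0.6612

PN ≈ 0.661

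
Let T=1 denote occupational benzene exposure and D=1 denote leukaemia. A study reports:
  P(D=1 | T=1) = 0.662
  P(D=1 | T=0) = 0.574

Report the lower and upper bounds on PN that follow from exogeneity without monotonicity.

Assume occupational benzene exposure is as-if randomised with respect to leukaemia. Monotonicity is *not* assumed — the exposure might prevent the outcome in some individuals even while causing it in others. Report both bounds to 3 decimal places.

0.133 ≤ PN ≤ 0.644

Let p₁ = 0.662, p₀ = 0.574.
Under exogeneity alone the bounds on PN are max{0,(p₁−p₀)/p₁} ≤ PN ≤ min{1,(1−p₀)/p₁}.
  lower = (p₁ − p₀)/p₁ = 0.088 / 0.662 ≈ 0.1329
  upper = min{1, (1 − p₀)/p₁} = 0.426 / 0.662 ≈ 0.6435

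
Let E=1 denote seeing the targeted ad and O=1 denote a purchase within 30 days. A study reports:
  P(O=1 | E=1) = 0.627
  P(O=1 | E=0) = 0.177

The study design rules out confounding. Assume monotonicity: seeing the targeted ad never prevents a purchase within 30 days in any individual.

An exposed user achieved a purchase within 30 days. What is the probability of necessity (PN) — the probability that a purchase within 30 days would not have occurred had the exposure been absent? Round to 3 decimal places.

Let p₁ = 0.627, p₀ = 0.177.
Under exogeneity and monotonicity, PN = (p₁ − p₀) / p₁.
PN = (0.627 − 0.177) / 0.627 = 0.45 / 0.627 ≈ 0.7177

PN ≈ 0.718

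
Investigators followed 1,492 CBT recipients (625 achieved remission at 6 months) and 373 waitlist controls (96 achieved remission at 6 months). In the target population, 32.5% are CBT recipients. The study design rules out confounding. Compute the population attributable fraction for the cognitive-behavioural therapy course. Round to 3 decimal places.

p₁ = P(outcome | exposed) = 625/1492 = 0.4189
p₀ = P(outcome | unexposed) = 96/373 = 0.25737
Overall risk P(Y=1) = π·p₁ + (1−π)·p₀ = 0.325×0.4189 + 0.675×0.25737 = 0.30987.
Under exogeneity, PAF = [P(Y=1) − p₀] / P(Y=1).
PAF = (0.30987 − 0.25737) / 0.30987 ≈ 0.1694

PAF ≈ 0.169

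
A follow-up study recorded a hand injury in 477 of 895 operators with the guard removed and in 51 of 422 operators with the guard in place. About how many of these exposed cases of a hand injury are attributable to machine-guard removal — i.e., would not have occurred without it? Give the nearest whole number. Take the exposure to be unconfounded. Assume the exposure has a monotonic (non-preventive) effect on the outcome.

p₁ = P(outcome | exposed) = 477/895 = 0.53296
p₀ = P(outcome | unexposed) = 51/422 = 0.12085
PN = (p₁ − p₀)/p₁ = (0.53296 − 0.12085) / 0.53296 ≈ 0.77324.
Attributable cases ≈ PN × (exposed cases) = 0.77324 × 477 ≈ 368.84.

about 369 cases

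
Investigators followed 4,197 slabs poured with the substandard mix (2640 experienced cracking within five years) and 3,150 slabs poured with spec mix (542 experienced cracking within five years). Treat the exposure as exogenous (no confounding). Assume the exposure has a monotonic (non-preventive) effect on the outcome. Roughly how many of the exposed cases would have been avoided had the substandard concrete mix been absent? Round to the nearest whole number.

about 1918 cases

p₁ = P(outcome | exposed) = 2640/4197 = 0.62902
p₀ = P(outcome | unexposed) = 542/3150 = 0.17206
PN = (p₁ − p₀)/p₁ = (0.62902 − 0.17206) / 0.62902 ≈ 0.72646.
Attributable cases ≈ PN × (exposed cases) = 0.72646 × 2640 ≈ 1917.85.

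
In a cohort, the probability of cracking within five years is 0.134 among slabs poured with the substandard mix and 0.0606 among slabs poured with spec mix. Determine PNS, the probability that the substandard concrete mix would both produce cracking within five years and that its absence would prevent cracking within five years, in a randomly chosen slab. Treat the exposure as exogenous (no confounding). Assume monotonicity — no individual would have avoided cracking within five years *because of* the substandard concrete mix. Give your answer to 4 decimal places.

Let p₁ = 0.134, p₀ = 0.0606.
Under exogeneity and monotonicity, PNS = p₁ − p₀.
PNS = 0.134 − 0.0606 = 0.0734

PNS ≈ 0.0734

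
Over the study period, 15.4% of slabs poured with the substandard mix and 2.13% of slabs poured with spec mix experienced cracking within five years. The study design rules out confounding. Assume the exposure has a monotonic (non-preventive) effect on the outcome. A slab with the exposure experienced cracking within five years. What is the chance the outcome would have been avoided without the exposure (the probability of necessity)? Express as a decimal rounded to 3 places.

PN ≈ 0.862

p₁ = 0.154, p₀ = 0.0213.
Under exogeneity and monotonicity, PN = (p₁ − p₀) / p₁.
PN = (0.154 − 0.0213) / 0.154 = 0.1327 / 0.154 ≈ 0.8617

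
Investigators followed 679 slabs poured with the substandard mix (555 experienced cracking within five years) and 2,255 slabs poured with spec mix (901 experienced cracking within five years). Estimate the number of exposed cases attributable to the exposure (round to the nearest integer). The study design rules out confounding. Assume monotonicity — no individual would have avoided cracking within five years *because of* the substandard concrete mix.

p₁ = P(outcome | exposed) = 555/679 = 0.81738
p₀ = P(outcome | unexposed) = 901/2255 = 0.39956
PN = (p₁ − p₀)/p₁ = (0.81738 − 0.39956) / 0.81738 ≈ 0.51117.
Attributable cases ≈ PN × (exposed cases) = 0.51117 × 555 ≈ 283.70.

about 284 cases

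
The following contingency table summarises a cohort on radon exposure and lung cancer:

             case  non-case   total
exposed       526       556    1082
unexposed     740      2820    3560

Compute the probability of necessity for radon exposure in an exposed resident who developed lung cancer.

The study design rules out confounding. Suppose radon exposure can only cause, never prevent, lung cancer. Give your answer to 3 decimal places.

p₁ = P(outcome | exposed) = 526/1082 = 0.48614
p₀ = P(outcome | unexposed) = 740/3560 = 0.20787
Under exogeneity and monotonicity, PN = (p₁ − p₀) / p₁.
PN = (0.48614 − 0.20787) / 0.48614 = 0.27827 / 0.48614 ≈ 0.5724

PN ≈ 0.572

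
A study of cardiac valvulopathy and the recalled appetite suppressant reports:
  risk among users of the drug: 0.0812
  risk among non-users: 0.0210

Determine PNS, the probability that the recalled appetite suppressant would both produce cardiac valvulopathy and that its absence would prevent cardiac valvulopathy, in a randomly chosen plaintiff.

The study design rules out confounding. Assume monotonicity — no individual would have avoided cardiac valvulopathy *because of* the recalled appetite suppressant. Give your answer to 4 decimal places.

Let p₁ = 0.0812, p₀ = 0.021.
Under exogeneity and monotonicity, PNS = p₁ − p₀.
PNS = 0.0812 − 0.021 = 0.0602

PNS ≈ 0.0602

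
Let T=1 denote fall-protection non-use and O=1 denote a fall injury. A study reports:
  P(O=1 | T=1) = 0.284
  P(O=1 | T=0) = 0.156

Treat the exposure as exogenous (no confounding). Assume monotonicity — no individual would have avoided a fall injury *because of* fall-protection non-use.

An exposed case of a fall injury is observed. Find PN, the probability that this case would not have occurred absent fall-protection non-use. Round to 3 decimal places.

Let p₁ = 0.284, p₀ = 0.156.
Under exogeneity and monotonicity, PN = (p₁ − p₀) / p₁.
PN = (0.284 − 0.156) / 0.284 = 0.128 / 0.284 ≈ 0.4507

PN ≈ 0.451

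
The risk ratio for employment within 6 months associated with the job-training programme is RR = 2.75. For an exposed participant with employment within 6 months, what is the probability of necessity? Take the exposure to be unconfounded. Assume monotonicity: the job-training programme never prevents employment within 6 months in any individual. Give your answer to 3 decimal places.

PN ≈ 0.636

Under exogeneity and monotonicity, PN = (RR − 1) / RR = 1 − 1/RR.
PN = (2.75 − 1) / 2.75 = 1.75 / 2.75 ≈ 0.6364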